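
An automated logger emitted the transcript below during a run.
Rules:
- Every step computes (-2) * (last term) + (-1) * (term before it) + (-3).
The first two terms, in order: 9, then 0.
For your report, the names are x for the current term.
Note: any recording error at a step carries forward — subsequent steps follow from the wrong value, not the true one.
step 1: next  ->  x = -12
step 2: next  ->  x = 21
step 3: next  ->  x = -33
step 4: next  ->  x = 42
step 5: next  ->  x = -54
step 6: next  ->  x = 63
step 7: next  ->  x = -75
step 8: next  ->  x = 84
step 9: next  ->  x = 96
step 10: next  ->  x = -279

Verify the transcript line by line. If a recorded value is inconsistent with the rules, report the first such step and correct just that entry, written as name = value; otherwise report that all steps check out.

Recomputing the run from the initial state:
step 1: x = -12
step 2: x = 21
step 3: x = -33
step 4: x = 42
step 5: x = -54
step 6: x = 63
step 7: x = -75
step 8: x = 84
step 9: x = -96
step 10: x = 105
The first disagreement with the transcript is at step 9, where the value should be x = -96.

step 9, x = -96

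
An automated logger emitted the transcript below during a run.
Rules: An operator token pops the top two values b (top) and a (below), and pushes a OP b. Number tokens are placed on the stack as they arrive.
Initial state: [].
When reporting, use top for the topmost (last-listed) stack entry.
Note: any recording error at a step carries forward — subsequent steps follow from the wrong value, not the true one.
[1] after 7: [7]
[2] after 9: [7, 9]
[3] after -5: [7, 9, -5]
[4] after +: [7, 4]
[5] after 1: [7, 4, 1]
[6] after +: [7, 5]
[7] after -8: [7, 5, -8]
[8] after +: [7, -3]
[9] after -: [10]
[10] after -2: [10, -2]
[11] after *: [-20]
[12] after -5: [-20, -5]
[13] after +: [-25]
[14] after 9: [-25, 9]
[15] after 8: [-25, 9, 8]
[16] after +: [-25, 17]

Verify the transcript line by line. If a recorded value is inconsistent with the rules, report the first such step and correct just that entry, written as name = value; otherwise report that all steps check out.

Step 1: push 7: top = 7 — checks out.
Step 2: push 9: top = 9 — same as recorded.
Step 3: push -5: top = -5 — matches.
Step 4: 9 + -5 = 4 — agrees with the transcript.
Step 5: push 1: top = 1 — verified.
Step 6: 4 + 1 = 5 — in agreement.
Step 7: push -8: top = -8 — no discrepancy.
Step 8: 5 + -8 = -3 — exactly as logged.
Step 9: 7 - -3 = 10 — exactly as logged.
Step 10: push -2: top = -2 — checks out.
Step 11: 10 * -2 = -20 — checks out.
Step 12: push -5: top = -5 — agrees with the transcript.
Step 13: -20 + -5 = -25 — same as recorded.
Step 14: push 9: top = 9 — checks out.
Step 15: push 8: top = 8 — checks out.
Step 16: 9 + 8 = 17 — no discrepancy.
The recomputation confirms every line.

no error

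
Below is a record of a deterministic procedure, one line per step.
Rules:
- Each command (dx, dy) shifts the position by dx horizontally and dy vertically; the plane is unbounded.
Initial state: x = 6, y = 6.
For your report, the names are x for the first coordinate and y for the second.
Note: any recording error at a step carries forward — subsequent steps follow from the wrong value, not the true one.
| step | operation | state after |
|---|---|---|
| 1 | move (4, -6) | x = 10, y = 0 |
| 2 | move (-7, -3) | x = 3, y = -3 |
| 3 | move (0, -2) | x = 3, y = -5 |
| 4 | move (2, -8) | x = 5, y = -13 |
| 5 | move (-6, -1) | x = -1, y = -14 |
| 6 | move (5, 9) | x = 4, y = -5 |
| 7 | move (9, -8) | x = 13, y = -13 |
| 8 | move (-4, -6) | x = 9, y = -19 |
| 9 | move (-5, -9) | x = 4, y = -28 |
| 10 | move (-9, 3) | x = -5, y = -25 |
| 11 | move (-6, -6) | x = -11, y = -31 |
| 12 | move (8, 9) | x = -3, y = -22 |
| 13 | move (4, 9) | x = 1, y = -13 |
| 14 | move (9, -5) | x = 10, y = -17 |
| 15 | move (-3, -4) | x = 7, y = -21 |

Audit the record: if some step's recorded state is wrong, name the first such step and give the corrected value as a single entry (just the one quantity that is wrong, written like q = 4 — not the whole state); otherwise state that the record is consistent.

step 14, y = -18

step 1: x = 6 + (4) = 10, y = 6 + (-6) = 0 -> same as recorded
step 2: x = 10 + (-7) = 3, y = 0 + (-3) = -3 -> in agreement
step 3: x = 3 + (0) = 3, y = -3 + (-2) = -5 -> in agreement
step 4: x = 3 + (2) = 5, y = -5 + (-8) = -13 -> no discrepancy
step 5: x = 5 + (-6) = -1, y = -13 + (-1) = -14 -> consistent with the record
step 6: x = -1 + (5) = 4, y = -14 + (9) = -5 -> no discrepancy
step 7: x = 4 + (9) = 13, y = -5 + (-8) = -13 -> same as recorded
step 8: x = 13 + (-4) = 9, y = -13 + (-6) = -19 -> confirmed correct
step 9: x = 9 + (-5) = 4, y = -19 + (-9) = -28 -> matches
step 10: x = 4 + (-9) = -5, y = -28 + (3) = -25 -> no discrepancy
step 11: x = -5 + (-6) = -11, y = -25 + (-6) = -31 -> exactly as logged
step 12: x = -11 + (8) = -3, y = -31 + (9) = -22 -> no discrepancy
step 13: x = -3 + (4) = 1, y = -22 + (9) = -13 -> same as recorded
step 14: x = 1 + (9) = 10, y = -13 + (-5) = -18 -> a discrepancy with the record
First deviation found at step 14; the corrected entry is y = -18.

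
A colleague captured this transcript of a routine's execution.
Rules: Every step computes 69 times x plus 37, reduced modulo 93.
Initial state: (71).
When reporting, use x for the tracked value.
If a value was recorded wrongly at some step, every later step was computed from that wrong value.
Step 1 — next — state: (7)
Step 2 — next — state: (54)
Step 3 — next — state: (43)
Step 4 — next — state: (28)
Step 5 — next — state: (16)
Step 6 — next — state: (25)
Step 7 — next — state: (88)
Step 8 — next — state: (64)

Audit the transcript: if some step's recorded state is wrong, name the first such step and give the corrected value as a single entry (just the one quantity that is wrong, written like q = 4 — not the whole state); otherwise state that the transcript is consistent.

1. x = (69*71 + 37) mod 93 = 7 (exactly as logged)
2. x = (69*7 + 37) mod 93 = 55 (the recorded entry deviates here)
The audit stops at step 2: the recorded entry is wrong and should be x = 55.

step 2, x = 55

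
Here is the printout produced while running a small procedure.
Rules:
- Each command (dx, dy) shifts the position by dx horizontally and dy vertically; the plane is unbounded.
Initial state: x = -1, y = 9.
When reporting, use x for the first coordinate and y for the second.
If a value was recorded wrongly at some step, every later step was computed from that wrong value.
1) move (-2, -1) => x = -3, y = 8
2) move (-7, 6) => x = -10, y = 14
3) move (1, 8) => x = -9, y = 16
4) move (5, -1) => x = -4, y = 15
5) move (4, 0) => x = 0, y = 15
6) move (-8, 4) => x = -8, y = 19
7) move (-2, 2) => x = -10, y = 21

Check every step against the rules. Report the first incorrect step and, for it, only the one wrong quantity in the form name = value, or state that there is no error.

Recomputing the run from the initial state:
step 1: x = -3, y = 8
step 2: x = -10, y = 14
step 3: x = -9, y = 22
step 4: x = -4, y = 21
step 5: x = 0, y = 21
step 6: x = -8, y = 25
step 7: x = -10, y = 27
The first disagreement with the printout is at step 3, where the value should be y = 22.

step 3, y = 22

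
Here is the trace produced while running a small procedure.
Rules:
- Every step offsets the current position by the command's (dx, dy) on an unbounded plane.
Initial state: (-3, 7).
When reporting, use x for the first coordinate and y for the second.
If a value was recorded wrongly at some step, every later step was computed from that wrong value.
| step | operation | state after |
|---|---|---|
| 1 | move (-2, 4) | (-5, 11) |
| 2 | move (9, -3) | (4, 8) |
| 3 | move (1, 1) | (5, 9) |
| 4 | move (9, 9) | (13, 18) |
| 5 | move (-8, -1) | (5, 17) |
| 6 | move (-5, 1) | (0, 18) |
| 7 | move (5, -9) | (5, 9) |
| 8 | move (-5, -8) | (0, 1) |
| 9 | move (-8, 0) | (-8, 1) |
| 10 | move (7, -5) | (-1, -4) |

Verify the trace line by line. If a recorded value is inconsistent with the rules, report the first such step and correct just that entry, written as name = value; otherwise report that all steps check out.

Step 1: x = -3 + (-2) = -5, y = 7 + (4) = 11 — same as recorded.
Step 2: x = -5 + (9) = 4, y = 11 + (-3) = 8 — same as recorded.
Step 3: x = 4 + (1) = 5, y = 8 + (1) = 9 — in agreement.
Step 4: x = 5 + (9) = 14, y = 9 + (9) = 18 — the trace has a different value.
So the first discrepancy is step 4, where the right value is x = 14.

step 4, x = 14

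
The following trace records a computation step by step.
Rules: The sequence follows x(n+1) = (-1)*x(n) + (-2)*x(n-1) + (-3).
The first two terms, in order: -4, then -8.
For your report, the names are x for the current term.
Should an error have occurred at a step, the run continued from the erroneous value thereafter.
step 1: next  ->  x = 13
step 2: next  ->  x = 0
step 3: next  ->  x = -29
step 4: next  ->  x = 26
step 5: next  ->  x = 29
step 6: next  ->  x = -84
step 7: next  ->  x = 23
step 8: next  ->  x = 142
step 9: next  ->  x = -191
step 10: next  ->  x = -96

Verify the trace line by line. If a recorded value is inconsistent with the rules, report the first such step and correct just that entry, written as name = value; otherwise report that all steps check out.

Step 1: x = -1*(-8) + (-2)*(-4) + (-3) = 13 — in agreement.
Step 2: x = -1*(13) + (-2)*(-8) + (-3) = 0 — agrees with the trace.
Step 3: x = -1*(0) + (-2)*(13) + (-3) = -29 — matches.
Step 4: x = -1*(-29) + (-2)*(0) + (-3) = 26 — no discrepancy.
Step 5: x = -1*(26) + (-2)*(-29) + (-3) = 29 — checks out.
Step 6: x = -1*(29) + (-2)*(26) + (-3) = -84 — consistent with the trace.
Step 7: x = -1*(-84) + (-2)*(29) + (-3) = 23 — checks out.
Step 8: x = -1*(23) + (-2)*(-84) + (-3) = 142 — consistent with the trace.
Step 9: x = -1*(142) + (-2)*(23) + (-3) = -191 — exactly as logged.
Step 10: x = -1*(-191) + (-2)*(142) + (-3) = -96 — checks out.
Nothing is out of place; the run is error-free.

no error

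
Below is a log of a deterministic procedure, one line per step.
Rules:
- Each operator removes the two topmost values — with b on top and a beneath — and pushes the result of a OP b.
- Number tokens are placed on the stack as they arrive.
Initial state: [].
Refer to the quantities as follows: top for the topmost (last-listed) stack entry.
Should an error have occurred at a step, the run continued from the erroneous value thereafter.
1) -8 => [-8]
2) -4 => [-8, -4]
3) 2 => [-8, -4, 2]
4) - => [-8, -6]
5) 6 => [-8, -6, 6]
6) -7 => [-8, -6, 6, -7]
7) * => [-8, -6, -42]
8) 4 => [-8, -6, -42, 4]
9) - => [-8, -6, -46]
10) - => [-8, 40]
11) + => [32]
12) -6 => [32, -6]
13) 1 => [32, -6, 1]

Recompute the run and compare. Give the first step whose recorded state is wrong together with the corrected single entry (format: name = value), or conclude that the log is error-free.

no error

1. push -8: top = -8 (no discrepancy)
2. push -4: top = -4 (no discrepancy)
3. push 2: top = 2 (confirmed correct)
4. -4 - 2 = -6 (in agreement)
5. push 6: top = 6 (verified)
6. push -7: top = -7 (consistent with the log)
7. 6 * -7 = -42 (confirmed correct)
8. push 4: top = 4 (checks out)
9. -42 - 4 = -46 (exactly as logged)
10. -6 - -46 = 40 (in agreement)
11. -8 + 40 = 32 (agrees with the log)
12. push -6: top = -6 (same as recorded)
13. push 1: top = 1 (verified)
Nothing is out of place; the run is error-free.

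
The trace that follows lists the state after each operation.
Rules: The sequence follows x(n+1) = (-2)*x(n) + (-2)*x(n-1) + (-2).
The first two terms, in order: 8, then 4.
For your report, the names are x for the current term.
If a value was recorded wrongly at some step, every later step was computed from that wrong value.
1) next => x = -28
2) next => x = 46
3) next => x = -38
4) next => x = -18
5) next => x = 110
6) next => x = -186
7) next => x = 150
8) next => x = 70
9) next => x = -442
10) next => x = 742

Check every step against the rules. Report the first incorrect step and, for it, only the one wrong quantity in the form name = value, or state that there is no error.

Recomputing the run from the initial state:
step 1: x = -26
step 2: x = 42
step 3: x = -34
step 4: x = -18
step 5: x = 102
step 6: x = -170
step 7: x = 134
step 8: x = 70
step 9: x = -410
step 10: x = 678
The first disagreement with the trace is at step 1, where the value should be x = -26.

step 1, x = -26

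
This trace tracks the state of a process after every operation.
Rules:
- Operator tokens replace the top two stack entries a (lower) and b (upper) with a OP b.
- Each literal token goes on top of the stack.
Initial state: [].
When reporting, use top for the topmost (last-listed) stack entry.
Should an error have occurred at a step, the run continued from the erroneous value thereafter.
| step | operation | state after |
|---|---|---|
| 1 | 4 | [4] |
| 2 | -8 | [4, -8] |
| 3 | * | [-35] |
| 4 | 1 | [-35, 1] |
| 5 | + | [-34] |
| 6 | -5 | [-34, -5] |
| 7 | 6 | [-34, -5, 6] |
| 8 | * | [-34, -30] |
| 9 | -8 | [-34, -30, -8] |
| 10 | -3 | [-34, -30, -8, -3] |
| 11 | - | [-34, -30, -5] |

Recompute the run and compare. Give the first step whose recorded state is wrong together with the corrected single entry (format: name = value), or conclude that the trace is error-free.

step 3, top = -32

Recomputing the run from the initial state:
step 1: [4]
step 2: [4, -8]
step 3: [-32]
step 4: [-32, 1]
step 5: [-31]
step 6: [-31, -5]
step 7: [-31, -5, 6]
step 8: [-31, -30]
step 9: [-31, -30, -8]
step 10: [-31, -30, -8, -3]
step 11: [-31, -30, -5]
The first disagreement with the trace is at step 3, where the value should be top = -32.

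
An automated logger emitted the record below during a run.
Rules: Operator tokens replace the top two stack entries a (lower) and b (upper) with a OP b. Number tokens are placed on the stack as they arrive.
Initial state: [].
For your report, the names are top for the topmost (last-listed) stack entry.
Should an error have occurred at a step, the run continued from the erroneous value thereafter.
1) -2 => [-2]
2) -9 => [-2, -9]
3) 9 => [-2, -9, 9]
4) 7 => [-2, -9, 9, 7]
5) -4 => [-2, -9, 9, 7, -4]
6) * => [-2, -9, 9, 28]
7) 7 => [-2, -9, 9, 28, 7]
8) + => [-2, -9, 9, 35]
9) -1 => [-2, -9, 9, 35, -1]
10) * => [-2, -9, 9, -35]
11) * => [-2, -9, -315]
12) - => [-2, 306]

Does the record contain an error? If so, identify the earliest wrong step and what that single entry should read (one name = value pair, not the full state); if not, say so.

step 6, top = -28

1. push -2: top = -2 (same as recorded)
2. push -9: top = -9 (in agreement)
3. push 9: top = 9 (verified)
4. push 7: top = 7 (agrees with the record)
5. push -4: top = -4 (agrees with the record)
6. 7 * -4 = -28 (the entry is off here)
First deviation found at step 6; the corrected entry is top = -28.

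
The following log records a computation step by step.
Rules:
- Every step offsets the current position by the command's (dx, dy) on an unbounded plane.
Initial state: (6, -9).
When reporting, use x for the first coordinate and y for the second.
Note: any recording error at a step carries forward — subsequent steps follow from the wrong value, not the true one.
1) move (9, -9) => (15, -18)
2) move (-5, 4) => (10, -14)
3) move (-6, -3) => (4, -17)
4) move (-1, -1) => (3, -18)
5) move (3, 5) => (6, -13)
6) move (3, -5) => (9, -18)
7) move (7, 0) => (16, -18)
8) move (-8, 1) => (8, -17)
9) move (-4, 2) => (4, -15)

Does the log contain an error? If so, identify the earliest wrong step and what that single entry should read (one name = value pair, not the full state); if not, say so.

no error

Recomputing the run from the initial state:
step 1: x = 15, y = -18
step 2: x = 10, y = -14
step 3: x = 4, y = -17
step 4: x = 3, y = -18
step 5: x = 6, y = -13
step 6: x = 9, y = -18
step 7: x = 16, y = -18
step 8: x = 8, y = -17
step 9: x = 4, y = -15
This matches the log at every step.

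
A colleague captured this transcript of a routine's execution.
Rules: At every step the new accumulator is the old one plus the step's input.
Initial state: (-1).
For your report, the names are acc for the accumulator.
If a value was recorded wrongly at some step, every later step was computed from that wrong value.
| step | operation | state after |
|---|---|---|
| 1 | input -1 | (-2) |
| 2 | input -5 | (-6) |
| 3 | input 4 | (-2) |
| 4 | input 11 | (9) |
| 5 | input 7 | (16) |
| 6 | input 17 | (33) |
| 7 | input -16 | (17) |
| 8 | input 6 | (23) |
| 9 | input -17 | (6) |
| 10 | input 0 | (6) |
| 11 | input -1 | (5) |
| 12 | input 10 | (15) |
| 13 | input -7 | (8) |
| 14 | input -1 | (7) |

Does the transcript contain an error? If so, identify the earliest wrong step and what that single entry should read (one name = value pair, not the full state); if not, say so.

step 2, acc = -7

Step 1: acc = -1 + -1 = -2 — checks out.
Step 2: acc = -2 + -5 = -7 — the transcript has a different value.
First incorrect step: 2; the correct value is acc = -7.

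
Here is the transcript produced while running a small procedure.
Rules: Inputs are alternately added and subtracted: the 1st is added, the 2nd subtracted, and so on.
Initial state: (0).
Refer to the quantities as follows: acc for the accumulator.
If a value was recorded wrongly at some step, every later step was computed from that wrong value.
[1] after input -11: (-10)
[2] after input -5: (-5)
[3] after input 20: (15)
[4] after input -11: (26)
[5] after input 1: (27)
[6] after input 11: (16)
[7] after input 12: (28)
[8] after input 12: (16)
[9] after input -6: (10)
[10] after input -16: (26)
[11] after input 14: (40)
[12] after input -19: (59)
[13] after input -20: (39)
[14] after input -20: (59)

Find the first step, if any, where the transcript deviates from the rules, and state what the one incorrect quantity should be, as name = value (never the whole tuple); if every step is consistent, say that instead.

Recomputing the run from the initial state:
step 1: acc = -11
step 2: acc = -6
step 3: acc = 14
step 4: acc = 25
step 5: acc = 26
step 6: acc = 15
step 7: acc = 27
step 8: acc = 15
step 9: acc = 9
step 10: acc = 25
step 11: acc = 39
step 12: acc = 58
step 13: acc = 38
step 14: acc = 58
The first disagreement with the transcript is at step 1, where the value should be acc = -11.

step 1, acc = -11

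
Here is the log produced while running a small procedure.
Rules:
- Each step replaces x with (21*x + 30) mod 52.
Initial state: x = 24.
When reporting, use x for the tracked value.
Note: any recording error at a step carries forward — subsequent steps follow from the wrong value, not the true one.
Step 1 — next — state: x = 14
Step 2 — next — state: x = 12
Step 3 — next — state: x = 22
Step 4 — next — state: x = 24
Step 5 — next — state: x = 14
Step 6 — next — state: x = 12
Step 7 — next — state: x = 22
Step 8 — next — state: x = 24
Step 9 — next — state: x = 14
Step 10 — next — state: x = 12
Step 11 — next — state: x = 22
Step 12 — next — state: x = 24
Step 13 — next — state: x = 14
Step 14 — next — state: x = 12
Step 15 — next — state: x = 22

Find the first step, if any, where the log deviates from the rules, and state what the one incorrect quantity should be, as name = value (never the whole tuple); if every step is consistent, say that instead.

Recomputing the run from the initial state:
step 1: x = 14
step 2: x = 12
step 3: x = 22
step 4: x = 24
step 5: x = 14
step 6: x = 12
step 7: x = 22
step 8: x = 24
step 9: x = 14
step 10: x = 12
step 11: x = 22
step 12: x = 24
step 13: x = 14
step 14: x = 12
step 15: x = 22
This matches the log at every step.

no error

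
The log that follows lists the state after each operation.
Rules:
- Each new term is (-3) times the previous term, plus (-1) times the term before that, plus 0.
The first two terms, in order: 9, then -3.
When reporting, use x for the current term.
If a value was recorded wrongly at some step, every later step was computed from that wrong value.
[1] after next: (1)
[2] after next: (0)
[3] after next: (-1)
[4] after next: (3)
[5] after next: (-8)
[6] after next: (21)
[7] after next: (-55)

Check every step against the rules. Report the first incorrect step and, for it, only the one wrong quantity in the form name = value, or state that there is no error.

step 1, x = 0

1. x = -3*(-3) + (-1)*(9) + (0) = 0 (first mismatch against the log)
So the first discrepancy is step 1, where the right value is x = 0.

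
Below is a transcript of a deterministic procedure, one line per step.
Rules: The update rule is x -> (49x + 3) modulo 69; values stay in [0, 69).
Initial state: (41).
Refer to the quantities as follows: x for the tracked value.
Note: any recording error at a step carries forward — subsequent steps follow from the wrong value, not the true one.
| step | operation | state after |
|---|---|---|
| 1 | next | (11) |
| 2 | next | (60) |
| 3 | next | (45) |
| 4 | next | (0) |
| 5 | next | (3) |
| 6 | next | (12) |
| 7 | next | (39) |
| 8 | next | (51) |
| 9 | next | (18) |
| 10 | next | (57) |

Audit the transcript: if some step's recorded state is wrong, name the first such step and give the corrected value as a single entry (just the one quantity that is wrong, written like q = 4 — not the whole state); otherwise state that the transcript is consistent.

step 2, x = 59

Step 1: x = (49*41 + 3) mod 69 = 11 — verified.
Step 2: x = (49*11 + 3) mod 69 = 59 — the entry is off here.
Conclusion: step 2 carries the first error; the entry should be x = 59.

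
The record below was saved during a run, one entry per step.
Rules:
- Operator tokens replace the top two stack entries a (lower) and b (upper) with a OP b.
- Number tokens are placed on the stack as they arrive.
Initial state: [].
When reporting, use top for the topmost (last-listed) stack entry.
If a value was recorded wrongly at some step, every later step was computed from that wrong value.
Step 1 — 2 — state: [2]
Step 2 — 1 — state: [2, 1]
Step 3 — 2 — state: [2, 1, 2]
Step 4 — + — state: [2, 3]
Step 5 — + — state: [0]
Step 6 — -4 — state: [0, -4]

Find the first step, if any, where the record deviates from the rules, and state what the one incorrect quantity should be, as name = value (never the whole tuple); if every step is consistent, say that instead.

Recomputing the run from the initial state:
step 1: [2]
step 2: [2, 1]
step 3: [2, 1, 2]
step 4: [2, 3]
step 5: [5]
step 6: [5, -4]
The first disagreement with the record is at step 5, where the value should be top = 5.

step 5, top = 5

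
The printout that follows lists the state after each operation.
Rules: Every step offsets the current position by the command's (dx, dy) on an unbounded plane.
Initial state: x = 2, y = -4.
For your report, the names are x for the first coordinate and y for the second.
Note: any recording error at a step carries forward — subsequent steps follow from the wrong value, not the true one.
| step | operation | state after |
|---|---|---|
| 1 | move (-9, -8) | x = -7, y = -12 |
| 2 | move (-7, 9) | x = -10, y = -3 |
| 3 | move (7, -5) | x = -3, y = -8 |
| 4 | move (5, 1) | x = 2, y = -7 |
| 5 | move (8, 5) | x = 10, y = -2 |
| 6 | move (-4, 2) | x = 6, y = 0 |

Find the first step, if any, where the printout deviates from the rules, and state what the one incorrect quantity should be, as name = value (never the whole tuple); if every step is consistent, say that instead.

step 2, x = -14

1. x = 2 + (-9) = -7, y = -4 + (-8) = -12 (no discrepancy)
2. x = -7 + (-7) = -14, y = -12 + (9) = -3 (first mismatch against the printout)
First incorrect step: 2; the correct value is x = -14.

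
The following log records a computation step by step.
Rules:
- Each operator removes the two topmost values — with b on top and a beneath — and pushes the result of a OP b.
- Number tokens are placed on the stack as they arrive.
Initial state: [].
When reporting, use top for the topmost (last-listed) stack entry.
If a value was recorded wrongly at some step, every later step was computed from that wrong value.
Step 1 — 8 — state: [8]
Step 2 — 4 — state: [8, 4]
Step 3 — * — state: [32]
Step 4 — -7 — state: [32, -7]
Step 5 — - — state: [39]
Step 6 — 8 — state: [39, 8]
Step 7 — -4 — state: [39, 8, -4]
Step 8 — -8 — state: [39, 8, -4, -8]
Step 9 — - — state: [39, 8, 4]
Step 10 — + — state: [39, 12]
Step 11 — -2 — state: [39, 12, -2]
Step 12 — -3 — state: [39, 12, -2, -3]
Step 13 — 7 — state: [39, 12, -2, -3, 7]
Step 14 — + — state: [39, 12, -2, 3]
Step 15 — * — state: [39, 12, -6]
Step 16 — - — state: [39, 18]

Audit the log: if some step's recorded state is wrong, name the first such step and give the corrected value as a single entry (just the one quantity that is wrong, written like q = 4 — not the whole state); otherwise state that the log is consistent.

1. push 8: top = 8 (matches)
2. push 4: top = 4 (verified)
3. 8 * 4 = 32 (same as recorded)
4. push -7: top = -7 (matches)
5. 32 - -7 = 39 (no discrepancy)
6. push 8: top = 8 (in agreement)
7. push -4: top = -4 (verified)
8. push -8: top = -8 (in agreement)
9. -4 - -8 = 4 (verified)
10. 8 + 4 = 12 (same as recorded)
11. push -2: top = -2 (in agreement)
12. push -3: top = -3 (in agreement)
13. push 7: top = 7 (same as recorded)
14. -3 + 7 = 4 (a discrepancy with the log)
Step 14 is the first one off; corrected, top = 4.

step 14, top = 4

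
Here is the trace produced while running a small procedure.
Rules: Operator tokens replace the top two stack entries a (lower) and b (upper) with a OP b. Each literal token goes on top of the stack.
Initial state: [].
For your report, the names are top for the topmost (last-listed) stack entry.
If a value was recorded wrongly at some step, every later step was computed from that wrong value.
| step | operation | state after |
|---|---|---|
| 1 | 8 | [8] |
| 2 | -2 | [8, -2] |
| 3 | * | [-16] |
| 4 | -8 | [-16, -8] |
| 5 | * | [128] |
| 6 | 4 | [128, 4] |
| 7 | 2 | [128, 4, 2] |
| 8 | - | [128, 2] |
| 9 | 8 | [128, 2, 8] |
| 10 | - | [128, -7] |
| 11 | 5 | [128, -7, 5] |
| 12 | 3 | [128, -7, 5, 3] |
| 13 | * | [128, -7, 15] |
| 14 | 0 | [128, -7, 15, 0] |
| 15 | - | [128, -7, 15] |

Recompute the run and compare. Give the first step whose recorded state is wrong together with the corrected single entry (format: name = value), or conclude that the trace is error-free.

step 1: push 8: top = 8 -> no discrepancy
step 2: push -2: top = -2 -> matches
step 3: 8 * -2 = -16 -> no discrepancy
step 4: push -8: top = -8 -> checks out
step 5: -16 * -8 = 128 -> same as recorded
step 6: push 4: top = 4 -> matches
step 7: push 2: top = 2 -> checks out
step 8: 4 - 2 = 2 -> exactly as logged
step 9: push 8: top = 8 -> in agreement
step 10: 2 - 8 = -6 -> not what was recorded
So the first discrepancy is step 10, where the right value is top = -6.

step 10, top = -6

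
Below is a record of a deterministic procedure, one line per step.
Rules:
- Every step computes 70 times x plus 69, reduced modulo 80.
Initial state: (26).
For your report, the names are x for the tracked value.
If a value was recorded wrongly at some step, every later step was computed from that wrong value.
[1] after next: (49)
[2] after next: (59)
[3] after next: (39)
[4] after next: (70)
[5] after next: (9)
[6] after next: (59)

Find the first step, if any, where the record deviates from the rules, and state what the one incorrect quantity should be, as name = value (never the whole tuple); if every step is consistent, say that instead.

step 4, x = 79

step 1: x = (70*26 + 69) mod 80 = 49 -> verified
step 2: x = (70*49 + 69) mod 80 = 59 -> exactly as logged
step 3: x = (70*59 + 69) mod 80 = 39 -> in agreement
step 4: x = (70*39 + 69) mod 80 = 79 -> the entry is off here
The earliest wrong entry is at step 4: it should read x = 79.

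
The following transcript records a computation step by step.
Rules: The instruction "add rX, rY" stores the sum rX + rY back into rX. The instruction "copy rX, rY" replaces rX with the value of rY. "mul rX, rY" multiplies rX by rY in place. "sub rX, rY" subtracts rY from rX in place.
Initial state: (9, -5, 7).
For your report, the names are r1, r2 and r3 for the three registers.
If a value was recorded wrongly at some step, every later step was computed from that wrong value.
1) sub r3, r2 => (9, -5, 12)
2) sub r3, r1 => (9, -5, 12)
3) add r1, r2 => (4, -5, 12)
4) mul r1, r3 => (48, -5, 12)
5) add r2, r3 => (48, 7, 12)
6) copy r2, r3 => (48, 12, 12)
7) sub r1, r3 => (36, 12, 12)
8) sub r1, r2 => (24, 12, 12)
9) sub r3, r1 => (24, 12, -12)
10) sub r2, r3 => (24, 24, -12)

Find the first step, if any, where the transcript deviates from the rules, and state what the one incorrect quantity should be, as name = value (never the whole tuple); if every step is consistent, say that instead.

Recomputing the run from the initial state:
step 1: r1 = 9, r2 = -5, r3 = 12
step 2: r1 = 9, r2 = -5, r3 = 3
step 3: r1 = 4, r2 = -5, r3 = 3
step 4: r1 = 12, r2 = -5, r3 = 3
step 5: r1 = 12, r2 = -2, r3 = 3
step 6: r1 = 12, r2 = 3, r3 = 3
step 7: r1 = 9, r2 = 3, r3 = 3
step 8: r1 = 6, r2 = 3, r3 = 3
step 9: r1 = 6, r2 = 3, r3 = -3
step 10: r1 = 6, r2 = 6, r3 = -3
The first disagreement with the transcript is at step 2, where the value should be r3 = 3.

step 2, r3 = 3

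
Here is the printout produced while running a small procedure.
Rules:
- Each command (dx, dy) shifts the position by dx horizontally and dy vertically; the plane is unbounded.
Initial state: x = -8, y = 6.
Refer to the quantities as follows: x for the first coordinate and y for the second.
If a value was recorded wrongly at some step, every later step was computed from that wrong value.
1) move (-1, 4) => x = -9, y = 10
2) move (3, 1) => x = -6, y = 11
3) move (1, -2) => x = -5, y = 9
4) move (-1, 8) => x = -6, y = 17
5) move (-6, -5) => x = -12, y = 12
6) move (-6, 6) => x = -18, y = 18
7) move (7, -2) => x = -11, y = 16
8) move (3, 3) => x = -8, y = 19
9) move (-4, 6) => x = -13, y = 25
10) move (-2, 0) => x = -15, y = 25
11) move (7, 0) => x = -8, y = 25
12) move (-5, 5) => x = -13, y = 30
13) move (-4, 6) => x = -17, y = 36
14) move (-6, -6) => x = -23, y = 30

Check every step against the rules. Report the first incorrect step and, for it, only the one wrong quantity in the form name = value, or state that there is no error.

Recomputing the run from the initial state:
step 1: x = -9, y = 10
step 2: x = -6, y = 11
step 3: x = -5, y = 9
step 4: x = -6, y = 17
step 5: x = -12, y = 12
step 6: x = -18, y = 18
step 7: x = -11, y = 16
step 8: x = -8, y = 19
step 9: x = -12, y = 25
step 10: x = -14, y = 25
step 11: x = -7, y = 25
step 12: x = -12, y = 30
step 13: x = -16, y = 36
step 14: x = -22, y = 30
The first disagreement with the printout is at step 9, where the value should be x = -12.

step 9, x = -12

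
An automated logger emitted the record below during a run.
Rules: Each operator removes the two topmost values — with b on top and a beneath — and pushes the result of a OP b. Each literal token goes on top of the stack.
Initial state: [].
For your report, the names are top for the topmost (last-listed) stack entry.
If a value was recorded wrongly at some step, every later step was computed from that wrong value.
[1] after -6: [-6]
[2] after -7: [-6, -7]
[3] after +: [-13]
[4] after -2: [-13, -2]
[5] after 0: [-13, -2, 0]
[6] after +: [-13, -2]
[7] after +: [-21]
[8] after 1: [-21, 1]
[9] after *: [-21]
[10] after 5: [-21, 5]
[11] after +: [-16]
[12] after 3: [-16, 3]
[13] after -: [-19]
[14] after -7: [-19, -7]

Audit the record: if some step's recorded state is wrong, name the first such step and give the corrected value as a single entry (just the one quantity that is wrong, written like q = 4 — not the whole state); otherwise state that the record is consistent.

Recomputing the run from the initial state:
step 1: [-6]
step 2: [-6, -7]
step 3: [-13]
step 4: [-13, -2]
step 5: [-13, -2, 0]
step 6: [-13, -2]
step 7: [-15]
step 8: [-15, 1]
step 9: [-15]
step 10: [-15, 5]
step 11: [-10]
step 12: [-10, 3]
step 13: [-13]
step 14: [-13, -7]
The first disagreement with the record is at step 7, where the value should be top = -15.

step 7, top = -15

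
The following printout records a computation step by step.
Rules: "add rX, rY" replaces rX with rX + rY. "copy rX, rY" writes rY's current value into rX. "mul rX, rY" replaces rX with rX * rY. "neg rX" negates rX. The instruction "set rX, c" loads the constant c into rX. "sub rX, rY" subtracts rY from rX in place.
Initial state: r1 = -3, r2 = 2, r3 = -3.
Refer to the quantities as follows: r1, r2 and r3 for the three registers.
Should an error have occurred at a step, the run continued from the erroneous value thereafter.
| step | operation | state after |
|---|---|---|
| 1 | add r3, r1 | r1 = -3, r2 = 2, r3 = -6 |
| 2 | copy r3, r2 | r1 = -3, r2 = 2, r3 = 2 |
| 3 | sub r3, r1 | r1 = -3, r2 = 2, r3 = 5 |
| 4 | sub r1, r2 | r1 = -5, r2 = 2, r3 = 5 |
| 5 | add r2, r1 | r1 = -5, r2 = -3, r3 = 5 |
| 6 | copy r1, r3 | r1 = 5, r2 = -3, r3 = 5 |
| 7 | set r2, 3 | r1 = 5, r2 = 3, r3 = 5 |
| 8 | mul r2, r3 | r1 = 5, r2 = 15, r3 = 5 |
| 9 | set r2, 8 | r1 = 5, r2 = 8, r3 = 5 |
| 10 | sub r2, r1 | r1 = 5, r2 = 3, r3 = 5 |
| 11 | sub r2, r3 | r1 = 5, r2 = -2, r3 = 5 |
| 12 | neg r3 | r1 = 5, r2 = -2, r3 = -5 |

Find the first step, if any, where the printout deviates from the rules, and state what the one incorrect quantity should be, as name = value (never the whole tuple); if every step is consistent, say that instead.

no error

1. r3 = -3 + -3 = -6 (confirmed correct)
2. r3 = 2 (same as recorded)
3. r3 = 2 - -3 = 5 (exactly as logged)
4. r1 = -3 - 2 = -5 (consistent with the printout)
5. r2 = 2 + -5 = -3 (in agreement)
6. r1 = 5 (verified)
7. r2 = 3 (exactly as logged)
8. r2 = 3 * 5 = 15 (no discrepancy)
9. r2 = 8 (verified)
10. r2 = 8 - 5 = 3 (exactly as logged)
11. r2 = 3 - 5 = -2 (in agreement)
12. r3 = -(5) = -5 (consistent with the printout)
No step deviates from the rules.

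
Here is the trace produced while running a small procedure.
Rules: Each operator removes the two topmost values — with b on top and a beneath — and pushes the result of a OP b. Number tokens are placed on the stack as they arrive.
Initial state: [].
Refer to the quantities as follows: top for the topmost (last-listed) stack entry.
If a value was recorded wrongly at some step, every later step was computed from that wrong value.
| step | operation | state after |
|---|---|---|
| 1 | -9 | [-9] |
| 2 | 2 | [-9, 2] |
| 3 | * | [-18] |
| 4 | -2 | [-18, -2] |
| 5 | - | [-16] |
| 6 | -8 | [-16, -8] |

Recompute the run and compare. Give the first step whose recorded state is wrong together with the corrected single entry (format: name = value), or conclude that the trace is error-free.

no error

Step 1: push -9: top = -9 — verified.
Step 2: push 2: top = 2 — verified.
Step 3: -9 * 2 = -18 — no discrepancy.
Step 4: push -2: top = -2 — checks out.
Step 5: -18 - -2 = -16 — verified.
Step 6: push -8: top = -8 — verified.
All steps check out; nothing to correct.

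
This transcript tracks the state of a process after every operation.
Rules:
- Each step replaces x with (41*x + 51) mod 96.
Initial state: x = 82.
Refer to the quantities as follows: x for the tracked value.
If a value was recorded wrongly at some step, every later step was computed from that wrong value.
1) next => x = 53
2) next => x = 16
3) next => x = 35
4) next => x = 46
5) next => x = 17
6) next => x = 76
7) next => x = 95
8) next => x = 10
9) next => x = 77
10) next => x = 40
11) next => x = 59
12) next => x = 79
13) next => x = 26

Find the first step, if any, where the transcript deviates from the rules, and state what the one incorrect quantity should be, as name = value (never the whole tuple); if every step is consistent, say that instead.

Step 1: x = (41*82 + 51) mod 96 = 53 — in agreement.
Step 2: x = (41*53 + 51) mod 96 = 16 — confirmed correct.
Step 3: x = (41*16 + 51) mod 96 = 35 — verified.
Step 4: x = (41*35 + 51) mod 96 = 46 — agrees with the transcript.
Step 5: x = (41*46 + 51) mod 96 = 17 — agrees with the transcript.
Step 6: x = (41*17 + 51) mod 96 = 76 — same as recorded.
Step 7: x = (41*76 + 51) mod 96 = 95 — no discrepancy.
Step 8: x = (41*95 + 51) mod 96 = 10 — no discrepancy.
Step 9: x = (41*10 + 51) mod 96 = 77 — matches.
Step 10: x = (41*77 + 51) mod 96 = 40 — verified.
Step 11: x = (41*40 + 51) mod 96 = 59 — same as recorded.
Step 12: x = (41*59 + 51) mod 96 = 70 — a discrepancy with the transcript.
The earliest wrong entry is at step 12: it should read x = 70.

step 12, x = 70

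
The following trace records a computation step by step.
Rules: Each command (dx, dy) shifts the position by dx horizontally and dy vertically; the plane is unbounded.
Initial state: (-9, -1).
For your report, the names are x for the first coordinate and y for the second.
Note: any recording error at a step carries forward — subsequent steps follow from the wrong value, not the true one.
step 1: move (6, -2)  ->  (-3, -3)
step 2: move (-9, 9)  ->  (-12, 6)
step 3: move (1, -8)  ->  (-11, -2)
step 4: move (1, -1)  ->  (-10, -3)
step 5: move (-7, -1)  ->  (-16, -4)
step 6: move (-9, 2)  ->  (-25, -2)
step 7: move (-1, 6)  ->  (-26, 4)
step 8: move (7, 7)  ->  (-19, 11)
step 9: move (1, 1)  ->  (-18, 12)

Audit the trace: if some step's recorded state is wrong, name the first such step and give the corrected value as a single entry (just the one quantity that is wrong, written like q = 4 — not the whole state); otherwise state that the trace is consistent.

step 5, x = -17

1. x = -9 + (6) = -3, y = -1 + (-2) = -3 (consistent with the trace)
2. x = -3 + (-9) = -12, y = -3 + (9) = 6 (verified)
3. x = -12 + (1) = -11, y = 6 + (-8) = -2 (verified)
4. x = -11 + (1) = -10, y = -2 + (-1) = -3 (exactly as logged)
5. x = -10 + (-7) = -17, y = -3 + (-1) = -4 (not what was recorded)
Conclusion: step 5 carries the first error; the entry should be x = -17.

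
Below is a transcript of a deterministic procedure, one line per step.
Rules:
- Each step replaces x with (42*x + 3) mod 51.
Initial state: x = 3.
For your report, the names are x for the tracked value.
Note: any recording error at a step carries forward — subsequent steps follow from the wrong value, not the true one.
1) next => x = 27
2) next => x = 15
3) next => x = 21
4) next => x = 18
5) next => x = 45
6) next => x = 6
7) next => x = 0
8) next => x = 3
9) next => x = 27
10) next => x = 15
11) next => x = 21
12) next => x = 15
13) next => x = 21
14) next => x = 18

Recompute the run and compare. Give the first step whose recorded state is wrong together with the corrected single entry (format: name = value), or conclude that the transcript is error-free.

step 12, x = 18

Step 1: x = (42*3 + 3) mod 51 = 27 — in agreement.
Step 2: x = (42*27 + 3) mod 51 = 15 — verified.
Step 3: x = (42*15 + 3) mod 51 = 21 — matches.
Step 4: x = (42*21 + 3) mod 51 = 18 — no discrepancy.
Step 5: x = (42*18 + 3) mod 51 = 45 — verified.
Step 6: x = (42*45 + 3) mod 51 = 6 — verified.
Step 7: x = (42*6 + 3) mod 51 = 0 — verified.
Step 8: x = (42*0 + 3) mod 51 = 3 — in agreement.
Step 9: x = (42*3 + 3) mod 51 = 27 — confirmed correct.
Step 10: x = (42*27 + 3) mod 51 = 15 — same as recorded.
Step 11: x = (42*15 + 3) mod 51 = 21 — no discrepancy.
Step 12: x = (42*21 + 3) mod 51 = 18 — not what was recorded.
The audit stops at step 12: the recorded entry is wrong and should be x = 18.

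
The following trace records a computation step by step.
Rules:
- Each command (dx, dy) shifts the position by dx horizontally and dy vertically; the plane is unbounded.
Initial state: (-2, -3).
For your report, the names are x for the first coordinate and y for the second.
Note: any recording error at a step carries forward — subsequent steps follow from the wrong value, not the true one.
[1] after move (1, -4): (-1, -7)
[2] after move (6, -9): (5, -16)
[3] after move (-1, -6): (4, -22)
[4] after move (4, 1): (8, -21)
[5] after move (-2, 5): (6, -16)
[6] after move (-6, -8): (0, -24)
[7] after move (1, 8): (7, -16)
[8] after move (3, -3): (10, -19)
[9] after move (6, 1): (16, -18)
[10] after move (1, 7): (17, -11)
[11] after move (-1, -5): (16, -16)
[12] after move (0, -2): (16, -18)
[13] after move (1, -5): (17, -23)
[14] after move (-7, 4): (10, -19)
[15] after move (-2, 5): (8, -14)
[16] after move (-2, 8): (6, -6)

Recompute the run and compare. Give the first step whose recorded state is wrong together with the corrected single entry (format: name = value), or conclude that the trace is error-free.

Recomputing the run from the initial state:
step 1: x = -1, y = -7
step 2: x = 5, y = -16
step 3: x = 4, y = -22
step 4: x = 8, y = -21
step 5: x = 6, y = -16
step 6: x = 0, y = -24
step 7: x = 1, y = -16
step 8: x = 4, y = -19
step 9: x = 10, y = -18
step 10: x = 11, y = -11
step 11: x = 10, y = -16
step 12: x = 10, y = -18
step 13: x = 11, y = -23
step 14: x = 4, y = -19
step 15: x = 2, y = -14
step 16: x = 0, y = -6
The first disagreement with the trace is at step 7, where the value should be x = 1.

step 7, x = 1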